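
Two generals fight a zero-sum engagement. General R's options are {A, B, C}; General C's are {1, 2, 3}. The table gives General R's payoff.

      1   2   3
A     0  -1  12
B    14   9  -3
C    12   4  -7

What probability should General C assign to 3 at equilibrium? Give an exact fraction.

Row minima: A → -1, B → -3, C → -7; maximin = -1.
Column maxima: 1 → 14, 2 → 9, 3 → 12; minimax = 9.
-1 ≠ 9, so there is no saddle point; optimal play is mixed.
C is strictly dominated by B, so General R never plays it.
1 is strictly dominated by 2 (it gives General R strictly more in every row), so General C never plays it.
On the remaining 2×2 (A, B vs 2, 3):
Let General R play A with probability p. Expected payoff against 2: (-1)p + 9(1−p) = −10p + 9; against 3: 12p + (-3)(1−p) = 15p − 3.
Setting these equal: −10p + 9 = 15p − 3 ⇒ −25p = -12 ⇒ p = 12/25, and the value is (-10)·(12/25) + 9 = 21/5.
For General C: with q = P(2), equating A's and B's payoffs gives −13q + 12 = 12q − 3 ⇒ q = 3/5.

2/5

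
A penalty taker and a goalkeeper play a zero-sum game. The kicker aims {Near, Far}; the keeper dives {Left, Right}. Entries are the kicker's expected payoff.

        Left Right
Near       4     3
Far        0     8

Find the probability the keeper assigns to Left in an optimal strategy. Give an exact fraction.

5/9

Row minima: Near → 3, Far → 0; maximin = 3.
Column maxima: Left → 4, Right → 8; minimax = 4.
3 ≠ 4, so there is no saddle point; optimal play is mixed.
Let the kicker play Near with probability p. Expected payoff against Left: 4p + 0(1−p) = 4p; against Right: 3p + 8(1−p) = −5p + 8.
Setting these equal: 4p = −5p + 8 ⇒ 9p = 8 ⇒ p = 8/9, and the value is (4)·(8/9) = 32/9.
For the keeper: with q = P(Left), equating Near's and Far's payoffs gives q + 3 = −8q + 8 ⇒ q = 5/9.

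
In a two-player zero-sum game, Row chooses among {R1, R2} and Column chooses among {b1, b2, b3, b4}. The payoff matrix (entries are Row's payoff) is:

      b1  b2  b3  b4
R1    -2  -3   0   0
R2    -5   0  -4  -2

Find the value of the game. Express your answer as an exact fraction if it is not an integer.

Row minima: R1 → -3, R2 → -5; maximin = -3.
Column maxima: b1 → -2, b2 → 0, b3 → 0, b4 → 0; minimax = -2.
-3 ≠ -2, so there is no saddle point; optimal play is mixed.
b3 is strictly dominated by b1 (it gives Row strictly more in every row), so Column never plays it.
b4 is strictly dominated by b1 (it gives Row strictly more in every row), so Column never plays it.
On the remaining 2×2 (R1, R2 vs b1, b2):
Let Row play R1 with probability p. Expected payoff against b1: (-2)p + (-5)(1−p) = 3p − 5; against b2: (-3)p + 0(1−p) = −3p.
Setting these equal: 3p − 5 = −3p ⇒ 6p = 5 ⇒ p = 5/6, and the value is (3)·(5/6) − 5 = -5/2.
For Column: with q = P(b1), equating R1's and R2's payoffs gives q − 3 = −5q ⇒ q = 1/2.

-5/2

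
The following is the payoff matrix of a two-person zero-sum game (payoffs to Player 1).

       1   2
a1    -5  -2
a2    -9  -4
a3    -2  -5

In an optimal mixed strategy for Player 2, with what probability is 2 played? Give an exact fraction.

1/2

Row minima: a1 → -5, a2 → -9, a3 → -5; maximin = -5.
Column maxima: 1 → -2, 2 → -2; minimax = -2.
-5 ≠ -2, so there is no saddle point; optimal play is mixed.
a2 is strictly dominated by a1, so Player 1 never plays it.
On the remaining 2×2 (a1, a3 vs 1, 2):
Let Player 1 play a1 with probability p. Expected payoff against 1: (-5)p + (-2)(1−p) = −3p − 2; against 2: (-2)p + (-5)(1−p) = 3p − 5.
Setting these equal: −3p − 2 = 3p − 5 ⇒ −6p = -3 ⇒ p = 1/2, and the value is (-3)·(1/2) − 2 = -7/2.
For Player 2: with q = P(1), equating a1's and a3's payoffs gives −3q − 2 = 3q − 5 ⇒ q = 1/2.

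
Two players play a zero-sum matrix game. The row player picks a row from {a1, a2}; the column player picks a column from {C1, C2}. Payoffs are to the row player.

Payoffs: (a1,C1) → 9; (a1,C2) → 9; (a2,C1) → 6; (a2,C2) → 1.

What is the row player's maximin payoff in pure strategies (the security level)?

Row minima: a1 → 9, a2 → 1.
The best of these is 9.

9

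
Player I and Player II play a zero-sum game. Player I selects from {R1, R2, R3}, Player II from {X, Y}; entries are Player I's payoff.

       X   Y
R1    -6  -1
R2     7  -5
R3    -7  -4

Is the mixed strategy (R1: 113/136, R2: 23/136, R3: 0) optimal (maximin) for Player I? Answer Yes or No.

Against X this mix gives (113/136)·(-6) + (23/136)·7 = -517/136.
Against Y this mix gives (113/136)·(-1) + (23/136)·(-5) = -57/34.
Player II will play X, holding Player I to -517/136. Shifting weight toward the row that does better against X would raise this floor (the equalizing mix achieves -37/17 against both X and Y), so the proposed strategy is not optimal.

No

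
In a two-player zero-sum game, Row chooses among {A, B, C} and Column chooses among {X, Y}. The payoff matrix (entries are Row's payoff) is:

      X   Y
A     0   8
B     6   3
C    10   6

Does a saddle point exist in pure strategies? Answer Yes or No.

No

Row minima: A → 0, B → 3, C → 6; maximin = 6.
Column maxima: X → 10, Y → 8; minimax = 8.
6 ≠ 8, so no pure-strategy equilibrium exists.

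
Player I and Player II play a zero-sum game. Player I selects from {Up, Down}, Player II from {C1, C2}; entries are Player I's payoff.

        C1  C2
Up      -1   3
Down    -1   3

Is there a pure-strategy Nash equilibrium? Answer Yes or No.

Yes

Row minima: Up → -1, Down → -1; maximin = -1.
Column maxima: C1 → -1, C2 → 3; minimax = -1.
maximin = minimax = -1, so a saddle point exists.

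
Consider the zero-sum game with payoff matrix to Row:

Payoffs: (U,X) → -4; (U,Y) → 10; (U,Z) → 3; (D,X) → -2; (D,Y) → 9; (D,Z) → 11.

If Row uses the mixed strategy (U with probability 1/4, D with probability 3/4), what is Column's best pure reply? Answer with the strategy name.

If Column plays X, Row's expected payoff is (1/4)·(-4) + (3/4)·(-2) = -5/2.
If Column plays Y, Row's expected payoff is (1/4)·10 + (3/4)·9 = 37/4.
If Column plays Z, Row's expected payoff is (1/4)·3 + (3/4)·11 = 9.
Column minimizes Row's payoff; the smallest is -5/2, so the best response is X.

X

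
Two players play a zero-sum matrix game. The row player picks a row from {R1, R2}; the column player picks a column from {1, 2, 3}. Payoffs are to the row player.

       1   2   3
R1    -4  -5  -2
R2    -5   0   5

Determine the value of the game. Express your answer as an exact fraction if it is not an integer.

Row minima: R1 → -5, R2 → -5; maximin = -5.
Column maxima: 1 → -4, 2 → 0, 3 → 5; minimax = -4.
-5 ≠ -4, so there is no saddle point; optimal play is mixed.
3 is strictly dominated by 1 (it gives the row player strictly more in every row), so the column player never plays it.
On the remaining 2×2 (R1, R2 vs 1, 2):
Let the row player play R1 with probability p. Expected payoff against 1: (-4)p + (-5)(1−p) = p − 5; against 2: (-5)p + 0(1−p) = −5p.
Setting these equal: p − 5 = −5p ⇒ 6p = 5 ⇒ p = 5/6, and the value is (1)·(5/6) − 5 = -25/6.
For the column player: with q = P(1), equating R1's and R2's payoffs gives q − 5 = −5q ⇒ q = 5/6.

-25/6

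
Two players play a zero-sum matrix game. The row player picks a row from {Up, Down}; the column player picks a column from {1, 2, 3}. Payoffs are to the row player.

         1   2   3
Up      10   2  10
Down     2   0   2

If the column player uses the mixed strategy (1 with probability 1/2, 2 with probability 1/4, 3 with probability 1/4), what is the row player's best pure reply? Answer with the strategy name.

Expected payoff of Up: (1/2)·10 + (1/4)·2 + (1/4)·10 = 8.
Expected payoff of Down: (1/2)·2 + (1/4)·0 + (1/4)·2 = 3/2.
The largest is 8, so the row player's best response is Up.

Up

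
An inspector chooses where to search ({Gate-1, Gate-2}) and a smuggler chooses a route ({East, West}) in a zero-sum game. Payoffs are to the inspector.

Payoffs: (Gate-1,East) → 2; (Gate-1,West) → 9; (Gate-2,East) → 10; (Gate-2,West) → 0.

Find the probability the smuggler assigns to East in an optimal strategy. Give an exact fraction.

9/17

Row minima: Gate-1 → 2, Gate-2 → 0; maximin = 2.
Column maxima: East → 10, West → 9; minimax = 9.
2 ≠ 9, so there is no saddle point; optimal play is mixed.
Let the inspector play Gate-1 with probability p. Expected payoff against East: 2p + 10(1−p) = −8p + 10; against West: 9p + 0(1−p) = 9p.
Setting these equal: −8p + 10 = 9p ⇒ −17p = -10 ⇒ p = 10/17, and the value is (-8)·(10/17) + 10 = 90/17.
For the smuggler: with q = P(East), equating Gate-1's and Gate-2's payoffs gives −7q + 9 = 10q ⇒ q = 9/17.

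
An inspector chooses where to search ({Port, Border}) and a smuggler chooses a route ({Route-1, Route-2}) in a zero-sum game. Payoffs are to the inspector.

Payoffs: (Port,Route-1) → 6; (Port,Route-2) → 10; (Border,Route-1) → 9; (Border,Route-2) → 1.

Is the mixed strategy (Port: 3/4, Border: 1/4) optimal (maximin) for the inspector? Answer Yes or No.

Against Route-1 this mix gives (3/4)·6 + (1/4)·9 = 27/4.
Against Route-2 this mix gives (3/4)·10 + (1/4)·1 = 31/4.
The smuggler will play Route-1, holding the inspector to 27/4. Shifting weight toward the row that does better against Route-1 would raise this floor (the equalizing mix achieves 7 against both Route-1 and Route-2), so the proposed strategy is not optimal.

No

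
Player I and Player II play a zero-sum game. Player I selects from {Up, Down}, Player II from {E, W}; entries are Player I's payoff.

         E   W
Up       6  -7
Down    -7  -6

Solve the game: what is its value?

Row minima: Up → -7, Down → -7; maximin = -7.
Column maxima: E → 6, W → -6; minimax = -6.
-7 ≠ -6, so there is no saddle point; optimal play is mixed.
Let Player I play Up with probability p. Expected payoff against E: 6p + (-7)(1−p) = 13p − 7; against W: (-7)p + (-6)(1−p) = −p − 6.
Setting these equal: 13p − 7 = −p − 6 ⇒ 14p = 1 ⇒ p = 1/14, and the value is (13)·(1/14) − 7 = -85/14.
For Player II: with q = P(E), equating Up's and Down's payoffs gives 13q − 7 = −q − 6 ⇒ q = 1/14.

-85/14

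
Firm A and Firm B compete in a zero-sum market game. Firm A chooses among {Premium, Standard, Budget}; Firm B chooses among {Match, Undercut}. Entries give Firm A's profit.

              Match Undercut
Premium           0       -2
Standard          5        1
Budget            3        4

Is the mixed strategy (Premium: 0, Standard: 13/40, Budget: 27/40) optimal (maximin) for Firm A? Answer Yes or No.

Against Match this mix gives (13/40)·5 + (27/40)·3 = 73/20.
Against Undercut this mix gives (13/40)·1 + (27/40)·4 = 121/40.
Firm B will play Undercut, holding Firm A to 121/40. Shifting weight toward the row that does better against Undercut would raise this floor (the equalizing mix achieves 17/5 against both Undercut and Match), so the proposed strategy is not optimal.

No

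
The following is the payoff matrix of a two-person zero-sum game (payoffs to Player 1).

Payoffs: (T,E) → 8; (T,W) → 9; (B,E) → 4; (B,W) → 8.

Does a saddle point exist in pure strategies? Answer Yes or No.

Row minima: T → 8, B → 4; maximin = 8.
Column maxima: E → 8, W → 9; minimax = 8.
maximin = minimax = 8, so a saddle point exists.

Yes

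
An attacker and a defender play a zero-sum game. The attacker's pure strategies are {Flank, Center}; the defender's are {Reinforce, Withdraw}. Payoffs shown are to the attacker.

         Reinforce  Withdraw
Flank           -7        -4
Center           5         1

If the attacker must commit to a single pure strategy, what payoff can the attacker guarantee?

Row minima: Flank → -7, Center → 1.
The best of these is 1.

1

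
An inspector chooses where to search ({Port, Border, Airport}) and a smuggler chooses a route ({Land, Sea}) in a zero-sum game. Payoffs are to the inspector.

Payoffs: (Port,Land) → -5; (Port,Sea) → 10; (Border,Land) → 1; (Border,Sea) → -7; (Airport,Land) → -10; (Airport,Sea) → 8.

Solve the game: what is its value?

-25/23

Row minima: Port → -5, Border → -7, Airport → -10; maximin = -5.
Column maxima: Land → 1, Sea → 10; minimax = 1.
-5 ≠ 1, so there is no saddle point; optimal play is mixed.
Airport is strictly dominated by Port, so the inspector never plays it.
On the remaining 2×2 (Port, Border vs Land, Sea):
Let the inspector play Port with probability p. Expected payoff against Land: (-5)p + 1(1−p) = −6p + 1; against Sea: 10p + (-7)(1−p) = 17p − 7.
Setting these equal: −6p + 1 = 17p − 7 ⇒ −23p = -8 ⇒ p = 8/23, and the value is (-6)·(8/23) + 1 = -25/23.
For the smuggler: with q = P(Land), equating Port's and Border's payoffs gives −15q + 10 = 8q − 7 ⇒ q = 17/23.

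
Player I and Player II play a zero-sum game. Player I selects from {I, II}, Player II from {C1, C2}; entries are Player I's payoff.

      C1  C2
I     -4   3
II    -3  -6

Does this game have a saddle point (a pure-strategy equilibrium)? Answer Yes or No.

No

Row minima: I → -4, II → -6; maximin = -4.
Column maxima: C1 → -3, C2 → 3; minimax = -3.
-4 ≠ -3, so no pure-strategy equilibrium exists.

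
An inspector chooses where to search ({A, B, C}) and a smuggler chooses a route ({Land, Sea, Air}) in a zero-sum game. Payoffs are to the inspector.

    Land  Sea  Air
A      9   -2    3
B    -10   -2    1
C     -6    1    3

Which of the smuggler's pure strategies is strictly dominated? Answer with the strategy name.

Sea holds the inspector's payoff strictly below Air in every row: -2 < 3, -2 < 1, 1 < 3.
So Air is strictly dominated for the smuggler.

Air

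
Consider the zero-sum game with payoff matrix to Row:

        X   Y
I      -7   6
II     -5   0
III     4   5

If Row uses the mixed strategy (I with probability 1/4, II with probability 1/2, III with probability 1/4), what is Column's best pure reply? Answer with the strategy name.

X

If Column plays X, Row's expected payoff is (1/4)·(-7) + (1/2)·(-5) + (1/4)·4 = -13/4.
If Column plays Y, Row's expected payoff is (1/4)·6 + (1/2)·0 + (1/4)·5 = 11/4.
Column minimizes Row's payoff; the smallest is -13/4, so the best response is X.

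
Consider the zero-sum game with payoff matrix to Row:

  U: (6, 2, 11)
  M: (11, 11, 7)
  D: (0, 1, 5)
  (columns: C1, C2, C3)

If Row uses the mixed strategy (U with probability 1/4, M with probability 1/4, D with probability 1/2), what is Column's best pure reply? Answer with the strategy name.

C2

If Column plays C1, Row's expected payoff is (1/4)·6 + (1/4)·11 + (1/2)·0 = 17/4.
If Column plays C2, Row's expected payoff is (1/4)·2 + (1/4)·11 + (1/2)·1 = 15/4.
If Column plays C3, Row's expected payoff is (1/4)·11 + (1/4)·7 + (1/2)·5 = 7.
Column minimizes Row's payoff; the smallest is 15/4, so the best response is C2.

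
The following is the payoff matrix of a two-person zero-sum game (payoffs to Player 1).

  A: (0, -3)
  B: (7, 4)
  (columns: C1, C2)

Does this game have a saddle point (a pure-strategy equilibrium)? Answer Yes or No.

Yes

Row minima: A → -3, B → 4; maximin = 4.
Column maxima: C1 → 7, C2 → 4; minimax = 4.
maximin = minimax = 4, so a saddle point exists.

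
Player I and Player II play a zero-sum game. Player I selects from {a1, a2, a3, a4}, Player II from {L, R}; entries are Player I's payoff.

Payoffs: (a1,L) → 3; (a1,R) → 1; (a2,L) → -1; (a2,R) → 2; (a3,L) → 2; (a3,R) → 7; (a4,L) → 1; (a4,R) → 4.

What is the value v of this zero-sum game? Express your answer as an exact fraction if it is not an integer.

19/7

Row minima: a1 → 1, a2 → -1, a3 → 2, a4 → 1; maximin = 2.
Column maxima: L → 3, R → 7; minimax = 3.
2 ≠ 3, so there is no saddle point; optimal play is mixed.
a2 is strictly dominated by a3, so Player I never plays it.
a4 is strictly dominated by a3, so Player I never plays it.
On the remaining 2×2 (a1, a3 vs L, R):
Let Player I play a1 with probability p. Expected payoff against L: 3p + 2(1−p) = p + 2; against R: 1p + 7(1−p) = −6p + 7.
Setting these equal: p + 2 = −6p + 7 ⇒ 7p = 5 ⇒ p = 5/7, and the value is (1)·(5/7) + 2 = 19/7.
For Player II: with q = P(L), equating a1's and a3's payoffs gives 2q + 1 = −5q + 7 ⇒ q = 6/7.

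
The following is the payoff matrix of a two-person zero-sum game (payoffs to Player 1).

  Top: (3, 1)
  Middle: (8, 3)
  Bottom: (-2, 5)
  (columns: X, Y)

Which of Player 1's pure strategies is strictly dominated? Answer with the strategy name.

Middle gives a strictly higher payoff than Top against every column: 8 > 3, 3 > 1.
So Top is strictly dominated and Player 1 never plays it.

Top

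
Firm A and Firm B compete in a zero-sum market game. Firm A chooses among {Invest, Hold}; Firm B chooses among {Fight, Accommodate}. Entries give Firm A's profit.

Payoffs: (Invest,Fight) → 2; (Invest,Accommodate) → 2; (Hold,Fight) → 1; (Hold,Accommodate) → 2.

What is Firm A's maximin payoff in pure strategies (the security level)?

Row minima: Invest → 2, Hold → 1.
The best of these is 2.

2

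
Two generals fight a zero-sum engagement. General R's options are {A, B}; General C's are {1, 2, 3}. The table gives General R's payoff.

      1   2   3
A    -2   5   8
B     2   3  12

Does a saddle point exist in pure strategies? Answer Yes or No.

Row minima: A → -2, B → 2; maximin = 2.
Column maxima: 1 → 2, 2 → 5, 3 → 12; minimax = 2.
maximin = minimax = 2, so a saddle point exists.

Yes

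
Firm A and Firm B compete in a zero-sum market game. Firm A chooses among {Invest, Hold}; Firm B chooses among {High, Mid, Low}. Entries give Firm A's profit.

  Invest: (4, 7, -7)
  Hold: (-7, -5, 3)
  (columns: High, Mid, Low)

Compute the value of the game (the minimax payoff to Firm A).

-37/21

Row minima: Invest → -7, Hold → -7; maximin = -7.
Column maxima: High → 4, Mid → 7, Low → 3; minimax = 3.
-7 ≠ 3, so there is no saddle point; optimal play is mixed.
Mid is strictly dominated by High (it gives Firm A strictly more in every row), so Firm B never plays it.
On the remaining 2×2 (Invest, Hold vs High, Low):
Let Firm A play Invest with probability p. Expected payoff against High: 4p + (-7)(1−p) = 11p − 7; against Low: (-7)p + 3(1−p) = −10p + 3.
Setting these equal: 11p − 7 = −10p + 3 ⇒ 21p = 10 ⇒ p = 10/21, and the value is (11)·(10/21) − 7 = -37/21.
For Firm B: with q = P(High), equating Invest's and Hold's payoffs gives 11q − 7 = −10q + 3 ⇒ q = 10/21.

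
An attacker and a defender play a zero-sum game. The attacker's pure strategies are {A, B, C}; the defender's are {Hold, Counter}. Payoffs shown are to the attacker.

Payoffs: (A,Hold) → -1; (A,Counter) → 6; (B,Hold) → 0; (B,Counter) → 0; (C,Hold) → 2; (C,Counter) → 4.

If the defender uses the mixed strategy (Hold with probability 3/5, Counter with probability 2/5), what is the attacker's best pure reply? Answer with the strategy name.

C

Expected payoff of A: (3/5)·(-1) + (2/5)·6 = 9/5.
Expected payoff of B: (3/5)·0 + (2/5)·0 = 0.
Expected payoff of C: (3/5)·2 + (2/5)·4 = 14/5.
The largest is 14/5, so the attacker's best response is C.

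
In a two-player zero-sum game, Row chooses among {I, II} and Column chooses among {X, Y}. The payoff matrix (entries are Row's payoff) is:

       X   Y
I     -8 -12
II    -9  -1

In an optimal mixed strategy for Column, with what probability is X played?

11/12

Row minima: I → -12, II → -9; maximin = -9.
Column maxima: X → -8, Y → -1; minimax = -8.
-9 ≠ -8, so there is no saddle point; optimal play is mixed.
Let Row play I with probability p. Expected payoff against X: (-8)p + (-9)(1−p) = p − 9; against Y: (-12)p + (-1)(1−p) = −11p − 1.
Setting these equal: p − 9 = −11p − 1 ⇒ 12p = 8 ⇒ p = 2/3, and the value is (1)·(2/3) − 9 = -25/3.
For Column: with q = P(X), equating I's and II's payoffs gives 4q − 12 = −8q − 1 ⇒ q = 11/12.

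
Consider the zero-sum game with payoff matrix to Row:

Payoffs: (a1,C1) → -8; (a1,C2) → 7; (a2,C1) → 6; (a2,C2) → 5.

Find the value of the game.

Row minima: a1 → -8, a2 → 5; maximin = 5.
Column maxima: C1 → 6, C2 → 7; minimax = 6.
5 ≠ 6, so there is no saddle point; optimal play is mixed.
Let Row play a1 with probability p. Expected payoff against C1: (-8)p + 6(1−p) = −14p + 6; against C2: 7p + 5(1−p) = 2p + 5.
Setting these equal: −14p + 6 = 2p + 5 ⇒ −16p = -1 ⇒ p = 1/16, and the value is (-14)·(1/16) + 6 = 41/8.
For Column: with q = P(C1), equating a1's and a2's payoffs gives −15q + 7 = q + 5 ⇒ q = 1/8.

41/8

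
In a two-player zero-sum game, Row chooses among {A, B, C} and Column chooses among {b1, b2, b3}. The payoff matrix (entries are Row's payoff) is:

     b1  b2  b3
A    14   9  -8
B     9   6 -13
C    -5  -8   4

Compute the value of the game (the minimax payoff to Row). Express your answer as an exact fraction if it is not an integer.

-28/29

Row minima: A → -8, B → -13, C → -8; maximin = -8.
Column maxima: b1 → 14, b2 → 9, b3 → 4; minimax = 4.
-8 ≠ 4, so there is no saddle point; optimal play is mixed.
B is strictly dominated by A, so Row never plays it.
b1 is strictly dominated by b2 (it gives Row strictly more in every row), so Column never plays it.
On the remaining 2×2 (A, C vs b2, b3):
Let Row play A with probability p. Expected payoff against b2: 9p + (-8)(1−p) = 17p − 8; against b3: (-8)p + 4(1−p) = −12p + 4.
Setting these equal: 17p − 8 = −12p + 4 ⇒ 29p = 12 ⇒ p = 12/29, and the value is (17)·(12/29) − 8 = -28/29.
For Column: with q = P(b2), equating A's and C's payoffs gives 17q − 8 = −12q + 4 ⇒ q = 12/29.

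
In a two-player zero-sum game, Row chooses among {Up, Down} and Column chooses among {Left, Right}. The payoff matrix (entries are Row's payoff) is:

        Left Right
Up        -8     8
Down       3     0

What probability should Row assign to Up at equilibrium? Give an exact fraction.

3/19

Row minima: Up → -8, Down → 0; maximin = 0.
Column maxima: Left → 3, Right → 8; minimax = 3.
0 ≠ 3, so there is no saddle point; optimal play is mixed.
Let Row play Up with probability p. Expected payoff against Left: (-8)p + 3(1−p) = −11p + 3; against Right: 8p + 0(1−p) = 8p.
Setting these equal: −11p + 3 = 8p ⇒ −19p = -3 ⇒ p = 3/19, and the value is (-11)·(3/19) + 3 = 24/19.
For Column: with q = P(Left), equating Up's and Down's payoffs gives −16q + 8 = 3q ⇒ q = 8/19.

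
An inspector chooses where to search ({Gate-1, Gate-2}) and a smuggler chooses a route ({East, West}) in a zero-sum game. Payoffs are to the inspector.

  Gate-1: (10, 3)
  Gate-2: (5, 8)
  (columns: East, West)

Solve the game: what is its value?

Row minima: Gate-1 → 3, Gate-2 → 5; maximin = 5.
Column maxima: East → 10, West → 8; minimax = 8.
5 ≠ 8, so there is no saddle point; optimal play is mixed.
Let the inspector play Gate-1 with probability p. Expected payoff against East: 10p + 5(1−p) = 5p + 5; against West: 3p + 8(1−p) = −5p + 8.
Setting these equal: 5p + 5 = −5p + 8 ⇒ 10p = 3 ⇒ p = 3/10, and the value is (5)·(3/10) + 5 = 13/2.
For the smuggler: with q = P(East), equating Gate-1's and Gate-2's payoffs gives 7q + 3 = −3q + 8 ⇒ q = 1/2.

13/2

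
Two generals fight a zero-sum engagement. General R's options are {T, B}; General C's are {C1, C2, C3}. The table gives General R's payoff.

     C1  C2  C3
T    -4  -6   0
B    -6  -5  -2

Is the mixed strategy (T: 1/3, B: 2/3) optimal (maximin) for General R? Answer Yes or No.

Yes

Against C1 this mix gives (1/3)·(-4) + (2/3)·(-6) = -16/3.
Against C2 this mix gives (1/3)·(-6) + (2/3)·(-5) = -16/3.
Against C3 this mix gives (1/3)·0 + (2/3)·(-2) = -4/3.
All of General C's active replies (C1, C2) yield -16/3, and no column does worse for General R. The mix makes General C indifferent and guarantees -16/3, so it is optimal.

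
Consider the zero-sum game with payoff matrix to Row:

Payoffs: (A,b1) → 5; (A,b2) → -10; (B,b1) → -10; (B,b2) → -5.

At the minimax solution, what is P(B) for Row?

3/4

Row minima: A → -10, B → -10; maximin = -10.
Column maxima: b1 → 5, b2 → -5; minimax = -5.
-10 ≠ -5, so there is no saddle point; optimal play is mixed.
Let Row play A with probability p. Expected payoff against b1: 5p + (-10)(1−p) = 15p − 10; against b2: (-10)p + (-5)(1−p) = −5p − 5.
Setting these equal: 15p − 10 = −5p − 5 ⇒ 20p = 5 ⇒ p = 1/4, and the value is (15)·(1/4) − 10 = -25/4.
For Column: with q = P(b1), equating A's and B's payoffs gives 15q − 10 = −5q − 5 ⇒ q = 1/4.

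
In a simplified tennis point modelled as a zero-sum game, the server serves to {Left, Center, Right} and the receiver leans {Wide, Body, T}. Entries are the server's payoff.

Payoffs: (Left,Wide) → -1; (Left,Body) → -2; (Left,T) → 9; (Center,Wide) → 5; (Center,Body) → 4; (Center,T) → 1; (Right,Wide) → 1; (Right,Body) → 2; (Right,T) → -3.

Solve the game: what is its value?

Row minima: Left → -2, Center → 1, Right → -3; maximin = 1.
Column maxima: Wide → 5, Body → 4, T → 9; minimax = 4.
1 ≠ 4, so there is no saddle point; optimal play is mixed.
Right is strictly dominated by Center, so the server never plays it.
With Right eliminated, Wide is strictly dominated by Body (it gives the server strictly more in every remaining row), so the receiver never plays it.
On the remaining 2×2 (Left, Center vs Body, T):
Let the server play Left with probability p. Expected payoff against Body: (-2)p + 4(1−p) = −6p + 4; against T: 9p + 1(1−p) = 8p + 1.
Setting these equal: −6p + 4 = 8p + 1 ⇒ −14p = -3 ⇒ p = 3/14, and the value is (-6)·(3/14) + 4 = 19/7.
For the receiver: with q = P(Body), equating Left's and Center's payoffs gives −11q + 9 = 3q + 1 ⇒ q = 4/7.

19/7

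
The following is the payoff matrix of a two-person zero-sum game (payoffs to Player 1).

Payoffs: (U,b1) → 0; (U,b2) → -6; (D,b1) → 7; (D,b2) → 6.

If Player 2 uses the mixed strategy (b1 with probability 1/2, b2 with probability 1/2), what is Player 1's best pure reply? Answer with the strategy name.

Expected payoff of U: (1/2)·0 + (1/2)·(-6) = -3.
Expected payoff of D: (1/2)·7 + (1/2)·6 = 13/2.
The largest is 13/2, so Player 1's best response is D.

D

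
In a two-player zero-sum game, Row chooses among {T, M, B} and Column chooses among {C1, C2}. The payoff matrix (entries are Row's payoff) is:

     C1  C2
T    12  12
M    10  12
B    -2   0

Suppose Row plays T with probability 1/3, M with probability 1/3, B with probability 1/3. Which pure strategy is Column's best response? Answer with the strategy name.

C1

If Column plays C1, Row's expected payoff is (1/3)·12 + (1/3)·10 + (1/3)·(-2) = 20/3.
If Column plays C2, Row's expected payoff is (1/3)·12 + (1/3)·12 + (1/3)·0 = 8.
Column minimizes Row's payoff; the smallest is 20/3, so the best response is C1.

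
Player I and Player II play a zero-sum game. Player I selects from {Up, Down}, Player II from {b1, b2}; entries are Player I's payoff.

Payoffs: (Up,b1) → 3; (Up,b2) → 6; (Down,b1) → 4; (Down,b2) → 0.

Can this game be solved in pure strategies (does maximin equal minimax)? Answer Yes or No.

Row minima: Up → 3, Down → 0; maximin = 3.
Column maxima: b1 → 4, b2 → 6; minimax = 4.
3 ≠ 4, so no pure-strategy equilibrium exists.

No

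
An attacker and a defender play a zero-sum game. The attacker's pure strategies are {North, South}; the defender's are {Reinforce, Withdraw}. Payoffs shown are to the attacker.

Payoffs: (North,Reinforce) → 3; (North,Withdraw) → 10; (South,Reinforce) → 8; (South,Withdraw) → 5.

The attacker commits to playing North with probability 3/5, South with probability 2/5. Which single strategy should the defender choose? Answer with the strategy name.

Reinforce

If the defender plays Reinforce, the attacker's expected payoff is (3/5)·3 + (2/5)·8 = 5.
If the defender plays Withdraw, the attacker's expected payoff is (3/5)·10 + (2/5)·5 = 8.
The defender minimizes the attacker's payoff; the smallest is 5, so the best response is Reinforce.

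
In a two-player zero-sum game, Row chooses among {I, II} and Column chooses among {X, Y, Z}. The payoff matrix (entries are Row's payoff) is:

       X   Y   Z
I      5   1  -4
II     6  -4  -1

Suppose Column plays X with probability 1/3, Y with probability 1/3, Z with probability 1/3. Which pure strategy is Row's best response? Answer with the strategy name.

Expected payoff of I: (1/3)·5 + (1/3)·1 + (1/3)·(-4) = 2/3.
Expected payoff of II: (1/3)·6 + (1/3)·(-4) + (1/3)·(-1) = 1/3.
The largest is 2/3, so Row's best response is I.

I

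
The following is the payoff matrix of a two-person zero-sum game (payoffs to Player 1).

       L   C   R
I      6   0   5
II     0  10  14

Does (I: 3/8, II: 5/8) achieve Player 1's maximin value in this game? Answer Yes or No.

Against L this mix gives (3/8)·6 + (5/8)·0 = 9/4.
Against C this mix gives (3/8)·0 + (5/8)·10 = 25/4.
Against R this mix gives (3/8)·5 + (5/8)·14 = 85/8.
Player 2 will play L, holding Player 1 to 9/4. Shifting weight toward the row that does better against L would raise this floor (the equalizing mix achieves 15/4 against both L and C), so the proposed strategy is not optimal.

No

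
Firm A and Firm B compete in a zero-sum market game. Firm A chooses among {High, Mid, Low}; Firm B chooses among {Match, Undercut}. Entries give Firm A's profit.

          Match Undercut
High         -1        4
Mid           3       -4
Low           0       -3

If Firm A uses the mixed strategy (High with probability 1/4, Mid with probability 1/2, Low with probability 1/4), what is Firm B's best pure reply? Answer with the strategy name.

Undercut

If Firm B plays Match, Firm A's expected payoff is (1/4)·(-1) + (1/2)·3 + (1/4)·0 = 5/4.
If Firm B plays Undercut, Firm A's expected payoff is (1/4)·4 + (1/2)·(-4) + (1/4)·(-3) = -7/4.
Firm B minimizes Firm A's payoff; the smallest is -7/4, so the best response is Undercut.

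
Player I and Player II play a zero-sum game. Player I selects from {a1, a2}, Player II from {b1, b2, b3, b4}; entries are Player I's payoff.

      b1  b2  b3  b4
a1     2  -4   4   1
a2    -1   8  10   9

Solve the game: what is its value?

4/5

Row minima: a1 → -4, a2 → -1; maximin = -1.
Column maxima: b1 → 2, b2 → 8, b3 → 10, b4 → 9; minimax = 2.
-1 ≠ 2, so there is no saddle point; optimal play is mixed.
b3 is strictly dominated by b1 (it gives Player I strictly more in every row), so Player II never plays it.
b4 is strictly dominated by b2 (it gives Player I strictly more in every row), so Player II never plays it.
On the remaining 2×2 (a1, a2 vs b1, b2):
Let Player I play a1 with probability p. Expected payoff against b1: 2p + (-1)(1−p) = 3p − 1; against b2: (-4)p + 8(1−p) = −12p + 8.
Setting these equal: 3p − 1 = −12p + 8 ⇒ 15p = 9 ⇒ p = 3/5, and the value is (3)·(3/5) − 1 = 4/5.
For Player II: with q = P(b1), equating a1's and a2's payoffs gives 6q − 4 = −9q + 8 ⇒ q = 4/5.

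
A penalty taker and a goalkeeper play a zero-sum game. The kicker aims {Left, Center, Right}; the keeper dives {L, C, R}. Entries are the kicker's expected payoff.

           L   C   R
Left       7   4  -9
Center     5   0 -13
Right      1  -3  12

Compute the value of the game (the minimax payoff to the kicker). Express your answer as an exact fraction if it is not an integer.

3/4

Row minima: Left → -9, Center → -13, Right → -3; maximin = -3.
Column maxima: L → 7, C → 4, R → 12; minimax = 4.
-3 ≠ 4, so there is no saddle point; optimal play is mixed.
Center is strictly dominated by Left, so the kicker never plays it.
L is strictly dominated by C (it gives the kicker strictly more in every row), so the keeper never plays it.
On the remaining 2×2 (Left, Right vs C, R):
Let the kicker play Left with probability p. Expected payoff against C: 4p + (-3)(1−p) = 7p − 3; against R: (-9)p + 12(1−p) = −21p + 12.
Setting these equal: 7p − 3 = −21p + 12 ⇒ 28p = 15 ⇒ p = 15/28, and the value is (7)·(15/28) − 3 = 3/4.
For the keeper: with q = P(C), equating Left's and Right's payoffs gives 13q − 9 = −15q + 12 ⇒ q = 3/4.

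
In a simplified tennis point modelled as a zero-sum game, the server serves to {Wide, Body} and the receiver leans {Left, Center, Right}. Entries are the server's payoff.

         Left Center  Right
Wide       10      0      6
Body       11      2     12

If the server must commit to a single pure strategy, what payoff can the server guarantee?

2

Row minima: Wide → 0, Body → 2.
The best of these is 2.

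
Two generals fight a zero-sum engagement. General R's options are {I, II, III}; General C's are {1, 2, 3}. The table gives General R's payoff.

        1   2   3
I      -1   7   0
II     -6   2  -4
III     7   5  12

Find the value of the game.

27/5

Row minima: I → -1, II → -6, III → 5; maximin = 5.
Column maxima: 1 → 7, 2 → 7, 3 → 12; minimax = 7.
5 ≠ 7, so there is no saddle point; optimal play is mixed.
II is strictly dominated by I, so General R never plays it.
3 is strictly dominated by 1 (it gives General R strictly more in every row), so General C never plays it.
On the remaining 2×2 (I, III vs 1, 2):
Let General R play I with probability p. Expected payoff against 1: (-1)p + 7(1−p) = −8p + 7; against 2: 7p + 5(1−p) = 2p + 5.
Setting these equal: −8p + 7 = 2p + 5 ⇒ −10p = -2 ⇒ p = 1/5, and the value is (-8)·(1/5) + 7 = 27/5.
For General C: with q = P(1), equating I's and III's payoffs gives −8q + 7 = 2q + 5 ⇒ q = 1/5.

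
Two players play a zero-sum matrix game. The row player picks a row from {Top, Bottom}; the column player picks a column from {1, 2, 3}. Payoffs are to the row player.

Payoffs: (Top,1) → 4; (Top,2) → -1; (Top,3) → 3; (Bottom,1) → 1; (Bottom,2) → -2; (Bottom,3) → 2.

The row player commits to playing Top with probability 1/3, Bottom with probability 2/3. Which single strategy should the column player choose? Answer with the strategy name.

2

If the column player plays 1, the row player's expected payoff is (1/3)·4 + (2/3)·1 = 2.
If the column player plays 2, the row player's expected payoff is (1/3)·(-1) + (2/3)·(-2) = -5/3.
If the column player plays 3, the row player's expected payoff is (1/3)·3 + (2/3)·2 = 7/3.
The column player minimizes the row player's payoff; the smallest is -5/3, so the best response is 2.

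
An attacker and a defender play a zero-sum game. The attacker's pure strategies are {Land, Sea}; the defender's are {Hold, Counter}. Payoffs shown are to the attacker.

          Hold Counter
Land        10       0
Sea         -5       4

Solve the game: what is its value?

Row minima: Land → 0, Sea → -5; maximin = 0.
Column maxima: Hold → 10, Counter → 4; minimax = 4.
0 ≠ 4, so there is no saddle point; optimal play is mixed.
Let the attacker play Land with probability p. Expected payoff against Hold: 10p + (-5)(1−p) = 15p − 5; against Counter: 0p + 4(1−p) = −4p + 4.
Setting these equal: 15p − 5 = −4p + 4 ⇒ 19p = 9 ⇒ p = 9/19, and the value is (15)·(9/19) − 5 = 40/19.
For the defender: with q = P(Hold), equating Land's and Sea's payoffs gives 10q = −9q + 4 ⇒ q = 4/19.

40/19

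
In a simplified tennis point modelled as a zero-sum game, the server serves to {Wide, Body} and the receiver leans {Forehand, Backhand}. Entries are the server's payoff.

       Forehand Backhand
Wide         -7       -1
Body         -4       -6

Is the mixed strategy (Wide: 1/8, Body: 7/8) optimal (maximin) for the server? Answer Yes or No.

No

Against Forehand this mix gives (1/8)·(-7) + (7/8)·(-4) = -35/8.
Against Backhand this mix gives (1/8)·(-1) + (7/8)·(-6) = -43/8.
The receiver will play Backhand, holding the server to -43/8. Shifting weight toward the row that does better against Backhand would raise this floor (the equalizing mix achieves -19/4 against both Backhand and Forehand), so the proposed strategy is not optimal.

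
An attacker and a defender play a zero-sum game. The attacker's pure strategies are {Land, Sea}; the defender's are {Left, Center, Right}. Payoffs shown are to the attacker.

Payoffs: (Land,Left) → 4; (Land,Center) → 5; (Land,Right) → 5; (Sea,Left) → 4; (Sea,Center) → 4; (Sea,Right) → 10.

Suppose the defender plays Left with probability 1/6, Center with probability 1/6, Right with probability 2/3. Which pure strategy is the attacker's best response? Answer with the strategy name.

Expected payoff of Land: (1/6)·4 + (1/6)·5 + (2/3)·5 = 29/6.
Expected payoff of Sea: (1/6)·4 + (1/6)·4 + (2/3)·10 = 8.
The largest is 8, so the attacker's best response is Sea.

Sea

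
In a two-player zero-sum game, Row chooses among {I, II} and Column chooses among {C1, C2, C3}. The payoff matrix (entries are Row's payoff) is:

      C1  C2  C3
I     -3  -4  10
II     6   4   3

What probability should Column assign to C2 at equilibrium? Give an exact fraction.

Row minima: I → -4, II → 3; maximin = 3.
Column maxima: C1 → 6, C2 → 4, C3 → 10; minimax = 4.
3 ≠ 4, so there is no saddle point; optimal play is mixed.
C1 is strictly dominated by C2 (it gives Row strictly more in every row), so Column never plays it.
On the remaining 2×2 (I, II vs C2, C3):
Let Row play I with probability p. Expected payoff against C2: (-4)p + 4(1−p) = −8p + 4; against C3: 10p + 3(1−p) = 7p + 3.
Setting these equal: −8p + 4 = 7p + 3 ⇒ −15p = -1 ⇒ p = 1/15, and the value is (-8)·(1/15) + 4 = 52/15.
For Column: with q = P(C2), equating I's and II's payoffs gives −14q + 10 = q + 3 ⇒ q = 7/15.

7/15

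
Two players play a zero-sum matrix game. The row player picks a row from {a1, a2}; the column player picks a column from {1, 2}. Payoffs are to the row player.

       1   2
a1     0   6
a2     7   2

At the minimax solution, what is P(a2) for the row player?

Row minima: a1 → 0, a2 → 2; maximin = 2.
Column maxima: 1 → 7, 2 → 6; minimax = 6.
2 ≠ 6, so there is no saddle point; optimal play is mixed.
Let the row player play a1 with probability p. Expected payoff against 1: 0p + 7(1−p) = −7p + 7; against 2: 6p + 2(1−p) = 4p + 2.
Setting these equal: −7p + 7 = 4p + 2 ⇒ −11p = -5 ⇒ p = 5/11, and the value is (-7)·(5/11) + 7 = 42/11.
For the column player: with q = P(1), equating a1's and a2's payoffs gives −6q + 6 = 5q + 2 ⇒ q = 4/11.

6/11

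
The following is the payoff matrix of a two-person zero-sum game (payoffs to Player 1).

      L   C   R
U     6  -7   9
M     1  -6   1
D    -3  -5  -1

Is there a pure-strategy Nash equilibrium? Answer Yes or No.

Row minima: U → -7, M → -6, D → -5; maximin = -5.
Column maxima: L → 6, C → -5, R → 9; minimax = -5.
maximin = minimax = -5, so a saddle point exists.

Yes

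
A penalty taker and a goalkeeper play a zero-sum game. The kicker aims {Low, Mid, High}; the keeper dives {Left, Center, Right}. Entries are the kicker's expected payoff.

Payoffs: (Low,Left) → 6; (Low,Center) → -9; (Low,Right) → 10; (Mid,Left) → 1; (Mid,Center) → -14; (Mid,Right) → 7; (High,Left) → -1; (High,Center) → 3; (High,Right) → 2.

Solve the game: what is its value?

9/19

Row minima: Low → -9, Mid → -14, High → -1; maximin = -1.
Column maxima: Left → 6, Center → 3, Right → 10; minimax = 3.
-1 ≠ 3, so there is no saddle point; optimal play is mixed.
Mid is strictly dominated by Low, so the kicker never plays it.
Right is strictly dominated by Left (it gives the kicker strictly more in every row), so the keeper never plays it.
On the remaining 2×2 (Low, High vs Left, Center):
Let the kicker play Low with probability p. Expected payoff against Left: 6p + (-1)(1−p) = 7p − 1; against Center: (-9)p + 3(1−p) = −12p + 3.
Setting these equal: 7p − 1 = −12p + 3 ⇒ 19p = 4 ⇒ p = 4/19, and the value is (7)·(4/19) − 1 = 9/19.
For the keeper: with q = P(Left), equating Low's and High's payoffs gives 15q − 9 = −4q + 3 ⇒ q = 12/19.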